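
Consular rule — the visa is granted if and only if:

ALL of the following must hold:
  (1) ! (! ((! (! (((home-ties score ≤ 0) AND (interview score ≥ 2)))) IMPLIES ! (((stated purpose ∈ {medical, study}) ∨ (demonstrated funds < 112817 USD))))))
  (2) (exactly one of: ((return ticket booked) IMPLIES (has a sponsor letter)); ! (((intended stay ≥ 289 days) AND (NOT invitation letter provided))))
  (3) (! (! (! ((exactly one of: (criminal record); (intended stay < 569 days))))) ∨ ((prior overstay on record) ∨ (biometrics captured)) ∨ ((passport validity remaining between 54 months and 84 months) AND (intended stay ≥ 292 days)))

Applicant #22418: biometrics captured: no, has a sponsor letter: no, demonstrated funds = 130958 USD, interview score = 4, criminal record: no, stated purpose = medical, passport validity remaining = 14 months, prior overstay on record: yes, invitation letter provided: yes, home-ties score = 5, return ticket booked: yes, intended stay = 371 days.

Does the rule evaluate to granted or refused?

Granted

Atomic conditions:
  home-ties score ≤ 0: 5 ≤ 0 is false
  interview score ≥ 2: 4 ≥ 2 is true
  stated purpose ∈ {medical, study}: medical is in the set → true
  demonstrated funds < 112817 USD: 130958 < 112817 is false
  return ticket booked: yes → true
  has a sponsor letter: no → false
  intended stay ≥ 289 days: 371 ≥ 289 is true
  NOT invitation letter provided: yes → false
  criminal record: no → false
  intended stay < 569 days: 371 < 569 is true
  prior overstay on record: yes → true
  biometrics captured: no → false
  passport validity remaining between 54 months and 84 months: 14 in [54, 84] is false
  intended stay ≥ 292 days: 371 ≥ 292 is true
Combine:
[1.1.1.1.1.1] false AND true = false
[1.1.1.1.1] NOT false = true
[1.1.1.1] NOT true = false
[1.1.1.2.1] true OR false = true
[1.1.1.2] NOT true = false
[1.1.1] false → false (antecedent false ⇒ implication holds) = true
[1.1] NOT true = false
[1] NOT false = true
[2.1] true → false = false
[2.2.1] true AND false = false
[2.2] NOT false = true
[2] exactly-one(false, true) = true
[3.1.1.1.1] exactly-one(false, true) = true
[3.1.1.1] NOT true = false
[3.1.1] NOT false = true
[3.1] NOT true = false
[3.2] true OR false = true
[3.3] false AND true = false
[3] false OR true OR false = true
[root] true AND true AND true = true
Overall: true → granted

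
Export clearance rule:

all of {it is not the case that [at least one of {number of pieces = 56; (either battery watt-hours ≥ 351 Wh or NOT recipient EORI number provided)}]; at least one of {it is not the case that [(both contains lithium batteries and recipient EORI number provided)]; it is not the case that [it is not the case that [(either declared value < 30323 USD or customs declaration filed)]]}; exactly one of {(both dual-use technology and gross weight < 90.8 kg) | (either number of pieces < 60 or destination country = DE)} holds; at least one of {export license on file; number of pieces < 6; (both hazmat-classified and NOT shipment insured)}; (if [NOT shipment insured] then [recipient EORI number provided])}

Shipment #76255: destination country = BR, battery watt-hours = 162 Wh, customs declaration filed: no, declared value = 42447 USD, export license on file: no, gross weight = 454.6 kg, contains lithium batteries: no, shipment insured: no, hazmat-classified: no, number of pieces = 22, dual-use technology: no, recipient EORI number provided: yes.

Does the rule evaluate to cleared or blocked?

Blocked

Atomic conditions:
  number of pieces = 56: 22 == 56 is false
  battery watt-hours ≥ 351 Wh: 162 ≥ 351 is false
  NOT recipient EORI number provided: yes → false
  contains lithium batteries: no → false
  recipient EORI number provided: yes → true
  declared value < 30323 USD: 42447 < 30323 is false
  customs declaration filed: no → false
  dual-use technology: no → false
  gross weight < 90.8 kg: 454.6 < 90.8 is false
  number of pieces < 60: 22 < 60 is true
  destination country = DE: BR == DE is false
  export license on file: no → false
  number of pieces < 6: 22 < 6 is false
  hazmat-classified: no → false
  NOT shipment insured: no → true
Combine:
[1.1.2] false OR false = false
[1.1] false OR false = false
[1] NOT false = true
[2.1.1] false AND true = false
[2.1] NOT false = true
[2.2.1.1] false OR false = false
[2.2.1] NOT false = true
[2.2] NOT true = false
[2] true OR false = true
[3.1] false AND false = false
[3.2] true OR false = true
[3] exactly-one(false, true) = true
[4.3] false AND true = false
[4] false OR false OR false = false
[5] true → true = true
[root] true AND true AND true AND false AND true = false
Overall: false → blocked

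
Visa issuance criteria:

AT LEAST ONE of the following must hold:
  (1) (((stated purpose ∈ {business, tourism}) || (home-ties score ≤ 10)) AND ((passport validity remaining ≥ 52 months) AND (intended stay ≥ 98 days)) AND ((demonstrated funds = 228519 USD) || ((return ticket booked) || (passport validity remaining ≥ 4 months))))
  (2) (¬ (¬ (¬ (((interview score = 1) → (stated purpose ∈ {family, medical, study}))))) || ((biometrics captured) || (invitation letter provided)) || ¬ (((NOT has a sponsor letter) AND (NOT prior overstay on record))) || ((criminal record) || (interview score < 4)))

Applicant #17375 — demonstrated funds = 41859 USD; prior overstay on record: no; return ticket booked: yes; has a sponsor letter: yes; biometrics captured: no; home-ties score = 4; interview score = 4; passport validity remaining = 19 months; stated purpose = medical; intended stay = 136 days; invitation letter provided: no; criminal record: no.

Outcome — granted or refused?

Atomic conditions:
  stated purpose ∈ {business, tourism}: medical is not in the set → false
  home-ties score ≤ 10: 4 ≤ 10 is true
  passport validity remaining ≥ 52 months: 19 ≥ 52 is false
  intended stay ≥ 98 days: 136 ≥ 98 is true
  demonstrated funds = 228519 USD: 41859 == 228519 is false
  return ticket booked: yes → true
  passport validity remaining ≥ 4 months: 19 ≥ 4 is true
  interview score = 1: 4 == 1 is false
  stated purpose ∈ {family, medical, study}: medical is in the set → true
  biometrics captured: no → false
  invitation letter provided: no → false
  NOT has a sponsor letter: yes → false
  NOT prior overstay on record: no → true
  criminal record: no → false
  interview score < 4: 4 < 4 is false
Combine:
[1.1] false OR true = true
[1.2] false AND true = false
[1.3.2] true OR true = true
[1.3] false OR true = true
[1] true AND false AND true = false
[2.1.1.1.1] false → true (antecedent false ⇒ implication holds) = true
[2.1.1.1] NOT true = false
[2.1.1] NOT false = true
[2.1] NOT true = false
[2.2] false OR false = false
[2.3.1] false AND true = false
[2.3] NOT false = true
[2.4] false OR false = false
[2] false OR false OR true OR false = true
[root] false OR true = true
Overall: true → granted

Granted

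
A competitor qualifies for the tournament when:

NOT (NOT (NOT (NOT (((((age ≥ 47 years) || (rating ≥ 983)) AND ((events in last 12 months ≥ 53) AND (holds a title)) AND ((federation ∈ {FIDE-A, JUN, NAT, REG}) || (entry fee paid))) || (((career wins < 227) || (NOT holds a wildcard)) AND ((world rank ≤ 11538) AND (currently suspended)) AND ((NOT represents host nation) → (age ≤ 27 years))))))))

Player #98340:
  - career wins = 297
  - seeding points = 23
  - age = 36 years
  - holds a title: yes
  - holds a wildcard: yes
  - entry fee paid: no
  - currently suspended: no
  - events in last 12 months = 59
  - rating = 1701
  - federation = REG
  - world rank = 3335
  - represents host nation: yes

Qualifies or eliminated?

Atomic conditions:
  age ≥ 47 years: 36 ≥ 47 is false
  rating ≥ 983: 1701 ≥ 983 is true
  events in last 12 months ≥ 53: 59 ≥ 53 is true
  holds a title: yes → true
  federation ∈ {FIDE-A, JUN, NAT, REG}: REG is in the set → true
  entry fee paid: no → false
  career wins < 227: 297 < 227 is false
  NOT holds a wildcard: yes → false
  world rank ≤ 11538: 3335 ≤ 11538 is true
  currently suspended: no → false
  NOT represents host nation: yes → false
  age ≤ 27 years: 36 ≤ 27 is false
Combine:
[1.1.1.1.1.1] false OR true = true
[1.1.1.1.1.2] true AND true = true
[1.1.1.1.1.3] true OR false = true
[1.1.1.1.1] true AND true AND true = true
[1.1.1.1.2.1] false OR false = false
[1.1.1.1.2.2] true AND false = false
[1.1.1.1.2.3] false → false (antecedent false ⇒ implication holds) = true
[1.1.1.1.2] false AND false AND true = false
[1.1.1.1] true OR false = true
[1.1.1] NOT true = false
[1.1] NOT false = true
[1] NOT true = false
[root] NOT false = true
Overall: true → qualifies

Qualifies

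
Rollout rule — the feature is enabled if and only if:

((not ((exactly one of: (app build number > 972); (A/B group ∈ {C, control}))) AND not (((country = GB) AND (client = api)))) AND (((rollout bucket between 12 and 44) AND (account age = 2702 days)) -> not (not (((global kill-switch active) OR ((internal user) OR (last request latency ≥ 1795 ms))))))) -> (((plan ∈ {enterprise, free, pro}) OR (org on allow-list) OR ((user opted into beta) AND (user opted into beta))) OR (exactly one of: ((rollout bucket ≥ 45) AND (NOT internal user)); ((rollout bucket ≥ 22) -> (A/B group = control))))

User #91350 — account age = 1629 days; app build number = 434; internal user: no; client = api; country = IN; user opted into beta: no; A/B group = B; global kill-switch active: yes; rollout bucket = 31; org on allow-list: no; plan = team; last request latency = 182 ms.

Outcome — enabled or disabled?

Disabled

Atomic conditions:
  app build number > 972: 434 > 972 is false
  A/B group ∈ {C, control}: B is not in the set → false
  country = GB: IN == GB is false
  client = api: api == api is true
  rollout bucket between 12 and 44: 31 in [12, 44] is true
  account age = 2702 days: 1629 == 2702 is false
  global kill-switch active: yes → true
  internal user: no → false
  last request latency ≥ 1795 ms: 182 ≥ 1795 is false
  plan ∈ {enterprise, free, pro}: team is not in the set → false
  org on allow-list: no → false
  user opted into beta: no → false
  rollout bucket ≥ 45: 31 ≥ 45 is false
  NOT internal user: no → true
  rollout bucket ≥ 22: 31 ≥ 22 is true
  A/B group = control: B == control is false
Combine:
[1.1.1.1] exactly-one(false, false) = false
[1.1.1] NOT false = true
[1.1.2.1] false AND true = false
[1.1.2] NOT false = true
[1.1] true AND true = true
[1.2.1] true AND false = false
[1.2.2.1.1.2] false OR false = false
[1.2.2.1.1] true OR false = true
[1.2.2.1] NOT true = false
[1.2.2] NOT false = true
[1.2] false → true (antecedent false ⇒ implication holds) = true
[1] true AND true = true
[2.1.3] false AND false = false
[2.1] false OR false OR false = false
[2.2.1] false AND true = false
[2.2.2] true → false = false
[2.2] exactly-one(false, false) = false
[2] false OR false = false
[root] true → false = false
Overall: false → disabled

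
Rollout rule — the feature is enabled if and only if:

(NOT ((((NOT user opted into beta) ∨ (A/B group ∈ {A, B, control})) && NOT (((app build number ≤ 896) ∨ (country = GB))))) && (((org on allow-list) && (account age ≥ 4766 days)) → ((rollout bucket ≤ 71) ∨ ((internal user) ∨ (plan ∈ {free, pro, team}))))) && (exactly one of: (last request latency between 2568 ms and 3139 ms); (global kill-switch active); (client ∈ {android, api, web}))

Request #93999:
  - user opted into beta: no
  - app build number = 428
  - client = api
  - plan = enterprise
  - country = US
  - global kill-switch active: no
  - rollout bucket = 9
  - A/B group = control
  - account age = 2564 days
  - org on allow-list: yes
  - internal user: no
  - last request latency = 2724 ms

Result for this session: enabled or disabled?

Disabled

Atomic conditions:
  NOT user opted into beta: no → true
  A/B group ∈ {A, B, control}: control is in the set → true
  app build number ≤ 896: 428 ≤ 896 is true
  country = GB: US == GB is false
  org on allow-list: yes → true
  account age ≥ 4766 days: 2564 ≥ 4766 is false
  rollout bucket ≤ 71: 9 ≤ 71 is true
  internal user: no → false
  plan ∈ {free, pro, team}: enterprise is not in the set → false
  last request latency between 2568 ms and 3139 ms: 2724 in [2568, 3139] is true
  global kill-switch active: no → false
  client ∈ {android, api, web}: api is in the set → true
Combine:
[1.1.1.1] true OR true = true
[1.1.1.2.1] true OR false = true
[1.1.1.2] NOT true = false
[1.1.1] true AND false = false
[1.1] NOT false = true
[1.2.1] true AND false = false
[1.2.2.2] false OR false = false
[1.2.2] true OR false = true
[1.2] false → true (antecedent false ⇒ implication holds) = true
[1] true AND true = true
[2] exactly-one(true, false, true) = false
[root] true AND false = false
Overall: false → disabled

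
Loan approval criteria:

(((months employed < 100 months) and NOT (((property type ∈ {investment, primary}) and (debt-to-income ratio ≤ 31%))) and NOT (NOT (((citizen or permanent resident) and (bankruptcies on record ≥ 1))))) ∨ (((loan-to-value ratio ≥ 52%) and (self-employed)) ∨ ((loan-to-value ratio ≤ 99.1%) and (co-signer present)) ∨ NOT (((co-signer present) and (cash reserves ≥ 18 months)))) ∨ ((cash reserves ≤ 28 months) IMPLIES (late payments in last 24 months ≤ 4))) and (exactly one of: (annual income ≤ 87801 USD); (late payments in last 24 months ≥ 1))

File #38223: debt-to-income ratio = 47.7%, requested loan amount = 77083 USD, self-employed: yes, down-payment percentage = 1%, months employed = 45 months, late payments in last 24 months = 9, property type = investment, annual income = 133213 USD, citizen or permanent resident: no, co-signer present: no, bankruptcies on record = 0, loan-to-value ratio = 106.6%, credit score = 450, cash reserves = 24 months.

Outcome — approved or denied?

Approved

Atomic conditions:
  months employed < 100 months: 45 < 100 is true
  property type ∈ {investment, primary}: investment is in the set → true
  debt-to-income ratio ≤ 31%: 47.7 ≤ 31 is false
  citizen or permanent resident: no → false
  bankruptcies on record ≥ 1: 0 ≥ 1 is false
  loan-to-value ratio ≥ 52%: 106.6 ≥ 52 is true
  self-employed: yes → true
  loan-to-value ratio ≤ 99.1%: 106.6 ≤ 99.1 is false
  co-signer present: no → false
  cash reserves ≥ 18 months: 24 ≥ 18 is true
  cash reserves ≤ 28 months: 24 ≤ 28 is true
  late payments in last 24 months ≤ 4: 9 ≤ 4 is false
  annual income ≤ 87801 USD: 133213 ≤ 87801 is false
  late payments in last 24 months ≥ 1: 9 ≥ 1 is true
Combine:
[1.1.2.1] true AND false = false
[1.1.2] NOT false = true
[1.1.3.1.1] false AND false = false
[1.1.3.1] NOT false = true
[1.1.3] NOT true = false
[1.1] true AND true AND false = false
[1.2.1] true AND true = true
[1.2.2] false AND false = false
[1.2.3.1] false AND true = false
[1.2.3] NOT false = true
[1.2] true OR false OR true = true
[1.3] true → false = false
[1] false OR true OR false = true
[2] exactly-one(false, true) = true
[root] true AND true = true
Overall: true → approved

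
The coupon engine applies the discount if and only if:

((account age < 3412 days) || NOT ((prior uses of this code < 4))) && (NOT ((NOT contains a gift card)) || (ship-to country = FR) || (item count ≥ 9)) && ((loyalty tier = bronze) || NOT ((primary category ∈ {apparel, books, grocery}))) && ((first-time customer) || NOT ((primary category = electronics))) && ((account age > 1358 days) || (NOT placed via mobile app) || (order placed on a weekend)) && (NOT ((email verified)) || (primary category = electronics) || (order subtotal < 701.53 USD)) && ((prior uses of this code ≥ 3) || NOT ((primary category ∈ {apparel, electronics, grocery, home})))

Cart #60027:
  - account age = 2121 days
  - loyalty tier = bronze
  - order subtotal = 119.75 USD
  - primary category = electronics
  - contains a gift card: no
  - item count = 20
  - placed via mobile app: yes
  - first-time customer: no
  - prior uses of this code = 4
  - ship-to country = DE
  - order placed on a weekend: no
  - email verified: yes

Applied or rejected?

Atomic conditions:
  account age < 3412 days: 2121 < 3412 is true
  prior uses of this code < 4: 4 < 4 is false
  NOT contains a gift card: no → true
  ship-to country = FR: DE == FR is false
  item count ≥ 9: 20 ≥ 9 is true
  loyalty tier = bronze: bronze == bronze is true
  primary category ∈ {apparel, books, grocery}: electronics is not in the set → false
  first-time customer: no → false
  primary category = electronics: electronics == electronics is true
  account age > 1358 days: 2121 > 1358 is true
  NOT placed via mobile app: yes → false
  order placed on a weekend: no → false
  email verified: yes → true
  order subtotal < 701.53 USD: 119.75 < 701.53 is true
  prior uses of this code ≥ 3: 4 ≥ 3 is true
  primary category ∈ {apparel, electronics, grocery, home}: electronics is in the set → true
Combine:
[1.2] NOT false = true
[1] true OR true = true
[2.1] NOT true = false
[2] false OR false OR true = true
[3.2] NOT false = true
[3] true OR true = true
[4.2] NOT true = false
[4] false OR false = false
[5] true OR false OR false = true
[6.1] NOT true = false
[6] false OR true OR true = true
[7.2] NOT true = false
[7] true OR false = true
[root] true AND true AND true AND false AND true AND true AND true = false
Overall: false → rejected

Rejected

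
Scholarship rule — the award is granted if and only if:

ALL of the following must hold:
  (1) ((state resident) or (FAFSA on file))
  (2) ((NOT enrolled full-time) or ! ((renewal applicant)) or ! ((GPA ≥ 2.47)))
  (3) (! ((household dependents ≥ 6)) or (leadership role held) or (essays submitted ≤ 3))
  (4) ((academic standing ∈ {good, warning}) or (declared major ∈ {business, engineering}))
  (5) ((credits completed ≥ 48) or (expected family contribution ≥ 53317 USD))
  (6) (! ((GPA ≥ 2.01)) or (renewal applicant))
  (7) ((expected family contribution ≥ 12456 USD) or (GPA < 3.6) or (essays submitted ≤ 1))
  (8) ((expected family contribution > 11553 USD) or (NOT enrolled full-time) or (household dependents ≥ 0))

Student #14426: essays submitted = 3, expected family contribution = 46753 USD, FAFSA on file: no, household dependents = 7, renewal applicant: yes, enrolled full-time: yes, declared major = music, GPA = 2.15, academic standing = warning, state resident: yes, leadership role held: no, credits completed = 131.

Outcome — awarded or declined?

Awarded

Atomic conditions:
  state resident: yes → true
  FAFSA on file: no → false
  NOT enrolled full-time: yes → false
  renewal applicant: yes → true
  GPA ≥ 2.47: 2.15 ≥ 2.47 is false
  household dependents ≥ 6: 7 ≥ 6 is true
  leadership role held: no → false
  essays submitted ≤ 3: 3 ≤ 3 is true
  academic standing ∈ {good, warning}: warning is in the set → true
  declared major ∈ {business, engineering}: music is not in the set → false
  credits completed ≥ 48: 131 ≥ 48 is true
  expected family contribution ≥ 53317 USD: 46753 ≥ 53317 is false
  GPA ≥ 2.01: 2.15 ≥ 2.01 is true
  expected family contribution ≥ 12456 USD: 46753 ≥ 12456 is true
  GPA < 3.6: 2.15 < 3.6 is true
  essays submitted ≤ 1: 3 ≤ 1 is false
  expected family contribution > 11553 USD: 46753 > 11553 is true
  household dependents ≥ 0: 7 ≥ 0 is true
Combine:
[1] true OR false = true
[2.2] NOT true = false
[2.3] NOT false = true
[2] false OR false OR true = true
[3.1] NOT true = false
[3] false OR false OR true = true
[4] true OR false = true
[5] true OR false = true
[6.1] NOT true = false
[6] false OR true = true
[7] true OR true OR false = true
[8] true OR false OR true = true
[root] true AND true AND true AND true AND true AND true AND true AND true = true
Overall: true → awarded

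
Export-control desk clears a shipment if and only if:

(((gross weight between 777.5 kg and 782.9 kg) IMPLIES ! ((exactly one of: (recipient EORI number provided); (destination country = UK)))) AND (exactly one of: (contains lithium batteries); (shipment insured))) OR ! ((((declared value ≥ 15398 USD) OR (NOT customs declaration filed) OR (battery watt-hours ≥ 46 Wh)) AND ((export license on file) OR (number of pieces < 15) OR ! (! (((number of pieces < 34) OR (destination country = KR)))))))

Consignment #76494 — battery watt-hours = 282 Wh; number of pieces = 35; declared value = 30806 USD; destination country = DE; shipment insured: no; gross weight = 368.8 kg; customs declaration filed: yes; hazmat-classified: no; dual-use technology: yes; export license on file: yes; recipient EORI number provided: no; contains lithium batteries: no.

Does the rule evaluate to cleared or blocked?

Blocked

Atomic conditions:
  gross weight between 777.5 kg and 782.9 kg: 368.8 in [777.5, 782.9] is false
  recipient EORI number provided: no → false
  destination country = UK: DE == UK is false
  contains lithium batteries: no → false
  shipment insured: no → false
  declared value ≥ 15398 USD: 30806 ≥ 15398 is true
  NOT customs declaration filed: yes → false
  battery watt-hours ≥ 46 Wh: 282 ≥ 46 is true
  export license on file: yes → true
  number of pieces < 15: 35 < 15 is false
  number of pieces < 34: 35 < 34 is false
  destination country = KR: DE == KR is false
Combine:
[1.1.2.1] exactly-one(false, false) = false
[1.1.2] NOT false = true
[1.1] false → true (antecedent false ⇒ implication holds) = true
[1.2] exactly-one(false, false) = false
[1] true AND false = false
[2.1.1] true OR false OR true = true
[2.1.2.3.1.1] false OR false = false
[2.1.2.3.1] NOT false = true
[2.1.2.3] NOT true = false
[2.1.2] true OR false OR false = true
[2.1] true AND true = true
[2] NOT true = false
[root] false OR false = false
Overall: false → blocked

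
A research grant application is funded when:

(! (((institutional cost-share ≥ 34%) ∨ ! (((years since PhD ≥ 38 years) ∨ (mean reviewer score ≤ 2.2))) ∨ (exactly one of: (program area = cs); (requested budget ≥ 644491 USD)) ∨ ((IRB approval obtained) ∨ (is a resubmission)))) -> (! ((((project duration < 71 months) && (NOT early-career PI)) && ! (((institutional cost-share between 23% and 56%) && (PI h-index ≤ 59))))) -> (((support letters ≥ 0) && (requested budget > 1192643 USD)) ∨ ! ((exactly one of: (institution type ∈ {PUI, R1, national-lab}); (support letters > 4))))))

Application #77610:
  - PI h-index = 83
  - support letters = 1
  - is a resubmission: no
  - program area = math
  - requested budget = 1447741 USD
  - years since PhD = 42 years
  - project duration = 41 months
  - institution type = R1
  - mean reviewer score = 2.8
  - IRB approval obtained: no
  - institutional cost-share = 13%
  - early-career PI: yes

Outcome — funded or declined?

Atomic conditions:
  institutional cost-share ≥ 34%: 13 ≥ 34 is false
  years since PhD ≥ 38 years: 42 ≥ 38 is true
  mean reviewer score ≤ 2.2: 2.8 ≤ 2.2 is false
  program area = cs: math == cs is false
  requested budget ≥ 644491 USD: 1447741 ≥ 644491 is true
  IRB approval obtained: no → false
  is a resubmission: no → false
  project duration < 71 months: 41 < 71 is true
  NOT early-career PI: yes → false
  institutional cost-share between 23% and 56%: 13 in [23, 56] is false
  PI h-index ≤ 59: 83 ≤ 59 is false
  support letters ≥ 0: 1 ≥ 0 is true
  requested budget > 1192643 USD: 1447741 > 1192643 is true
  institution type ∈ {PUI, R1, national-lab}: R1 is in the set → true
  support letters > 4: 1 > 4 is false
Combine:
[1.1.2.1] true OR false = true
[1.1.2] NOT true = false
[1.1.3] exactly-one(false, true) = true
[1.1.4] false OR false = false
[1.1] false OR false OR true OR false = true
[1] NOT true = false
[2.1.1.1] true AND false = false
[2.1.1.2.1] false AND false = false
[2.1.1.2] NOT false = true
[2.1.1] false AND true = false
[2.1] NOT false = true
[2.2.1] true AND true = true
[2.2.2.1] exactly-one(true, false) = true
[2.2.2] NOT true = false
[2.2] true OR false = true
[2] true → true = true
[root] false → true (antecedent false ⇒ implication holds) = true
Overall: true → funded

Funded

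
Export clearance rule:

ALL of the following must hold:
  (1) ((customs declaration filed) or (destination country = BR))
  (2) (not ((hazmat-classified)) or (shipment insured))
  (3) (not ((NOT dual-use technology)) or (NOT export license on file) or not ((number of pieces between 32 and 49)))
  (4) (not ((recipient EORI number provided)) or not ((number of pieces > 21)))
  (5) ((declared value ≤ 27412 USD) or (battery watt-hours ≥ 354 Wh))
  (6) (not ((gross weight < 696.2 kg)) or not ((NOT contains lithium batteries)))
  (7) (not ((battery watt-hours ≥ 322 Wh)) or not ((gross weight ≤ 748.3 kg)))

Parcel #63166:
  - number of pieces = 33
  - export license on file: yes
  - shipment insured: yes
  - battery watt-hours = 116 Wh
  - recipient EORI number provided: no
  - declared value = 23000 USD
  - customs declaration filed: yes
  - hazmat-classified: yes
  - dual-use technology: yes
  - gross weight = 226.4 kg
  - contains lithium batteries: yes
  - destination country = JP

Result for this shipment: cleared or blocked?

Cleared

Atomic conditions:
  customs declaration filed: yes → true
  destination country = BR: JP == BR is false
  hazmat-classified: yes → true
  shipment insured: yes → true
  NOT dual-use technology: yes → false
  NOT export license on file: yes → false
  number of pieces between 32 and 49: 33 in [32, 49] is true
  recipient EORI number provided: no → false
  number of pieces > 21: 33 > 21 is true
  declared value ≤ 27412 USD: 23000 ≤ 27412 is true
  battery watt-hours ≥ 354 Wh: 116 ≥ 354 is false
  gross weight < 696.2 kg: 226.4 < 696.2 is true
  NOT contains lithium batteries: yes → false
  battery watt-hours ≥ 322 Wh: 116 ≥ 322 is false
  gross weight ≤ 748.3 kg: 226.4 ≤ 748.3 is true
Combine:
[1] true OR false = true
[2.1] NOT true = false
[2] false OR true = true
[3.1] NOT false = true
[3.3] NOT true = false
[3] true OR false OR false = true
[4.1] NOT false = true
[4.2] NOT true = false
[4] true OR false = true
[5] true OR false = true
[6.1] NOT true = false
[6.2] NOT false = true
[6] false OR true = true
[7.1] NOT false = true
[7.2] NOT true = false
[7] true OR false = true
[root] true AND true AND true AND true AND true AND true AND true = true
Overall: true → cleared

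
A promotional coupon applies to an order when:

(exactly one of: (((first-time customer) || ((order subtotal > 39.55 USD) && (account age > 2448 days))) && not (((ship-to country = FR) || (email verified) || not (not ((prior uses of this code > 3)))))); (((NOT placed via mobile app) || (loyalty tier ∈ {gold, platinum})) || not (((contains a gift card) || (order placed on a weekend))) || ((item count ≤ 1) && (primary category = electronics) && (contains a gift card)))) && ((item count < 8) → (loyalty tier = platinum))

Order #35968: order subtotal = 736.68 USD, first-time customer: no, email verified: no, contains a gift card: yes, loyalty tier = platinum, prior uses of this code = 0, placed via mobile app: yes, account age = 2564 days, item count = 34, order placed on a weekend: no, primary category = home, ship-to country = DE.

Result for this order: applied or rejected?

Atomic conditions:
  first-time customer: no → false
  order subtotal > 39.55 USD: 736.68 > 39.55 is true
  account age > 2448 days: 2564 > 2448 is true
  ship-to country = FR: DE == FR is false
  email verified: no → false
  prior uses of this code > 3: 0 > 3 is false
  NOT placed via mobile app: yes → false
  loyalty tier ∈ {gold, platinum}: platinum is in the set → true
  contains a gift card: yes → true
  order placed on a weekend: no → false
  item count ≤ 1: 34 ≤ 1 is false
  primary category = electronics: home == electronics is false
  item count < 8: 34 < 8 is false
  loyalty tier = platinum: platinum == platinum is true
Combine:
[1.1.1.2] true AND true = true
[1.1.1] false OR true = true
[1.1.2.1.3.1] NOT false = true
[1.1.2.1.3] NOT true = false
[1.1.2.1] false OR false OR false = false
[1.1.2] NOT false = true
[1.1] true AND true = true
[1.2.1] false OR true = true
[1.2.2.1] true OR false = true
[1.2.2] NOT true = false
[1.2.3] false AND false AND true = false
[1.2] true OR false OR false = true
[1] exactly-one(true, true) = false
[2] false → true (antecedent false ⇒ implication holds) = true
[root] false AND true = false
Overall: false → rejected

Rejected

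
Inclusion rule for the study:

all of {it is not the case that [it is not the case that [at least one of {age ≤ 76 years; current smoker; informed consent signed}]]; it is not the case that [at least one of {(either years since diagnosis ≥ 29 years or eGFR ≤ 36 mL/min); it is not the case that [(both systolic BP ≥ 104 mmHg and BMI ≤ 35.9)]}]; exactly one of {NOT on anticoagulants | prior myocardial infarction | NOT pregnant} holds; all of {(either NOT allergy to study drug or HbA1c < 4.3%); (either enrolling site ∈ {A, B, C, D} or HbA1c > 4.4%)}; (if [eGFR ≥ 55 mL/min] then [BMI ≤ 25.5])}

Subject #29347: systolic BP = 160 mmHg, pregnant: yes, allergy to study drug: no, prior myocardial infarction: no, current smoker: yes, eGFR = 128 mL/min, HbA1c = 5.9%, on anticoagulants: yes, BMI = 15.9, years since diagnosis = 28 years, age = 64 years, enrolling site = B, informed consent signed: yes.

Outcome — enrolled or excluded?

Atomic conditions:
  age ≤ 76 years: 64 ≤ 76 is true
  current smoker: yes → true
  informed consent signed: yes → true
  years since diagnosis ≥ 29 years: 28 ≥ 29 is false
  eGFR ≤ 36 mL/min: 128 ≤ 36 is false
  systolic BP ≥ 104 mmHg: 160 ≥ 104 is true
  BMI ≤ 35.9: 15.9 ≤ 35.9 is true
  NOT on anticoagulants: yes → false
  prior myocardial infarction: no → false
  NOT pregnant: yes → false
  NOT allergy to study drug: no → true
  HbA1c < 4.3%: 5.9 < 4.3 is false
  enrolling site ∈ {A, B, C, D}: B is in the set → true
  HbA1c > 4.4%: 5.9 > 4.4 is true
  eGFR ≥ 55 mL/min: 128 ≥ 55 is true
  BMI ≤ 25.5: 15.9 ≤ 25.5 is true
Combine:
[1.1.1] true OR true OR true = true
[1.1] NOT true = false
[1] NOT false = true
[2.1.1] false OR false = false
[2.1.2.1] true AND true = true
[2.1.2] NOT true = false
[2.1] false OR false = false
[2] NOT false = true
[3] exactly-one(false, false, false) = false
[4.1] true OR false = true
[4.2] true OR true = true
[4] true AND true = true
[5] true → true = true
[root] true AND true AND false AND true AND true = false
Overall: false → excluded

Excluded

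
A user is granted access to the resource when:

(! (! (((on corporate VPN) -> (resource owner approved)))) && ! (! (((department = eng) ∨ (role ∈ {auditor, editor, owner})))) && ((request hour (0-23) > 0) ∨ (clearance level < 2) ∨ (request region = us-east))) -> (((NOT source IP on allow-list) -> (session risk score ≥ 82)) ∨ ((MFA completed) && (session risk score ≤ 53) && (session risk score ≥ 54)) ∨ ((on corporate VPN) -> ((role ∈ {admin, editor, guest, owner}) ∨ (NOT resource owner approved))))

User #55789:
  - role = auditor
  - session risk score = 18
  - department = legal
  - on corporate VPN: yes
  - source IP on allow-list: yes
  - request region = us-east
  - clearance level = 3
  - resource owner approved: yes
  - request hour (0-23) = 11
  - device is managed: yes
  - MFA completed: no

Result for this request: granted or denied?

Atomic conditions:
  on corporate VPN: yes → true
  resource owner approved: yes → true
  department = eng: legal == eng is false
  role ∈ {auditor, editor, owner}: auditor is in the set → true
  request hour (0-23) > 0: 11 > 0 is true
  clearance level < 2: 3 < 2 is false
  request region = us-east: us-east == us-east is true
  NOT source IP on allow-list: yes → false
  session risk score ≥ 82: 18 ≥ 82 is false
  MFA completed: no → false
  session risk score ≤ 53: 18 ≤ 53 is true
  session risk score ≥ 54: 18 ≥ 54 is false
  role ∈ {admin, editor, guest, owner}: auditor is not in the set → false
  NOT resource owner approved: yes → false
Combine:
[1.1.1.1] true → true = true
[1.1.1] NOT true = false
[1.1] NOT false = true
[1.2.1.1] false OR true = true
[1.2.1] NOT true = false
[1.2] NOT false = true
[1.3] true OR false OR true = true
[1] true AND true AND true = true
[2.1] false → false (antecedent false ⇒ implication holds) = true
[2.2] false AND true AND false = false
[2.3.2] false OR false = false
[2.3] true → false = false
[2] true OR false OR false = true
[root] true → true = true
Overall: true → granted

Granted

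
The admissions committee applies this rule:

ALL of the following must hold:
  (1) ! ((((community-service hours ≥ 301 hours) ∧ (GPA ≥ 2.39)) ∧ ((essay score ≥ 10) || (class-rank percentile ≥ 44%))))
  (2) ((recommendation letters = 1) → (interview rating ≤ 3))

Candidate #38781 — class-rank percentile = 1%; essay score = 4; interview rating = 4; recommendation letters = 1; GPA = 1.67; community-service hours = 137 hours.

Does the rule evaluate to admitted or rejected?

Rejected

Atomic conditions:
  community-service hours ≥ 301 hours: 137 ≥ 301 is false
  GPA ≥ 2.39: 1.67 ≥ 2.39 is false
  essay score ≥ 10: 4 ≥ 10 is false
  class-rank percentile ≥ 44%: 1 ≥ 44 is false
  recommendation letters = 1: 1 == 1 is true
  interview rating ≤ 3: 4 ≤ 3 is false
Combine:
[1.1.1] false AND false = false
[1.1.2] false OR false = false
[1.1] false AND false = false
[1] NOT false = true
[2] true → false = false
[root] true AND false = false
Overall: false → rejected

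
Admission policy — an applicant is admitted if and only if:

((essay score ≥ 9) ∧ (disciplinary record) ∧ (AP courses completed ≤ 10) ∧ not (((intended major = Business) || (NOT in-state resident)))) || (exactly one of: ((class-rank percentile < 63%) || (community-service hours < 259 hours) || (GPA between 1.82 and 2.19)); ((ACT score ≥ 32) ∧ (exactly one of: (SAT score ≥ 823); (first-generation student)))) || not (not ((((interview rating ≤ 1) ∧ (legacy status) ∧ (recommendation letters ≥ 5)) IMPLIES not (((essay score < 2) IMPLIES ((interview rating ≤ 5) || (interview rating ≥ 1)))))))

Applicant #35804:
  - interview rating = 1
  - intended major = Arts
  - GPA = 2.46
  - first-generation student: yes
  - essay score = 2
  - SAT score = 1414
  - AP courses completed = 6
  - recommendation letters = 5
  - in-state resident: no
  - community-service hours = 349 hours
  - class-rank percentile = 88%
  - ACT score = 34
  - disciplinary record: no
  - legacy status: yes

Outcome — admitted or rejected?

Atomic conditions:
  essay score ≥ 9: 2 ≥ 9 is false
  disciplinary record: no → false
  AP courses completed ≤ 10: 6 ≤ 10 is true
  intended major = Business: Arts == Business is false
  NOT in-state resident: no → true
  class-rank percentile < 63%: 88 < 63 is false
  community-service hours < 259 hours: 349 < 259 is false
  GPA between 1.82 and 2.19: 2.46 in [1.82, 2.19] is false
  ACT score ≥ 32: 34 ≥ 32 is true
  SAT score ≥ 823: 1414 ≥ 823 is true
  first-generation student: yes → true
  interview rating ≤ 1: 1 ≤ 1 is true
  legacy status: yes → true
  recommendation letters ≥ 5: 5 ≥ 5 is true
  essay score < 2: 2 < 2 is false
  interview rating ≤ 5: 1 ≤ 5 is true
  interview rating ≥ 1: 1 ≥ 1 is true
Combine:
[1.4.1] false OR true = true
[1.4] NOT true = false
[1] false AND false AND true AND false = false
[2.1] false OR false OR false = false
[2.2.2] exactly-one(true, true) = false
[2.2] true AND false = false
[2] exactly-one(false, false) = false
[3.1.1.1] true AND true AND true = true
[3.1.1.2.1.2] true OR true = true
[3.1.1.2.1] false → true (antecedent false ⇒ implication holds) = true
[3.1.1.2] NOT true = false
[3.1.1] true → false = false
[3.1] NOT false = true
[3] NOT true = false
[root] false OR false OR false = false
Overall: false → rejected

Rejected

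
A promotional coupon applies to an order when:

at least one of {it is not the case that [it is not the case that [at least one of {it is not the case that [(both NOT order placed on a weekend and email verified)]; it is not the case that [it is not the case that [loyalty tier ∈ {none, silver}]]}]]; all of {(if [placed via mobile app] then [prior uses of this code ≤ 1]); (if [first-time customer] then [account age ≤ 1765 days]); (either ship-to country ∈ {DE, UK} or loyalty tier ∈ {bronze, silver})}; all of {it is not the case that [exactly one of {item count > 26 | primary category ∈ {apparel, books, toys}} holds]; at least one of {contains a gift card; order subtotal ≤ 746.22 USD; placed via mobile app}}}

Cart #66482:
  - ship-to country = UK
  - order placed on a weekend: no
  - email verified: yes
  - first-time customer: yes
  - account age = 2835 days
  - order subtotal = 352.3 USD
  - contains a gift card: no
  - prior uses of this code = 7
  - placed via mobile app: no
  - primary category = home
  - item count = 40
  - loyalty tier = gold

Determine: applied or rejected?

Atomic conditions:
  NOT order placed on a weekend: no → true
  email verified: yes → true
  loyalty tier ∈ {none, silver}: gold is not in the set → false
  placed via mobile app: no → false
  prior uses of this code ≤ 1: 7 ≤ 1 is false
  first-time customer: yes → true
  account age ≤ 1765 days: 2835 ≤ 1765 is false
  ship-to country ∈ {DE, UK}: UK is in the set → true
  loyalty tier ∈ {bronze, silver}: gold is not in the set → false
  item count > 26: 40 > 26 is true
  primary category ∈ {apparel, books, toys}: home is not in the set → false
  contains a gift card: no → false
  order subtotal ≤ 746.22 USD: 352.3 ≤ 746.22 is true
Combine:
[1.1.1.1.1] true AND true = true
[1.1.1.1] NOT true = false
[1.1.1.2.1] NOT false = true
[1.1.1.2] NOT true = false
[1.1.1] false OR false = false
[1.1] NOT false = true
[1] NOT true = false
[2.1] false → false (antecedent false ⇒ implication holds) = true
[2.2] true → false = false
[2.3] true OR false = true
[2] true AND false AND true = false
[3.1.1] exactly-one(true, false) = true
[3.1] NOT true = false
[3.2] false OR true OR false = true
[3] false AND true = false
[root] false OR false OR false = false
Overall: false → rejected

Rejected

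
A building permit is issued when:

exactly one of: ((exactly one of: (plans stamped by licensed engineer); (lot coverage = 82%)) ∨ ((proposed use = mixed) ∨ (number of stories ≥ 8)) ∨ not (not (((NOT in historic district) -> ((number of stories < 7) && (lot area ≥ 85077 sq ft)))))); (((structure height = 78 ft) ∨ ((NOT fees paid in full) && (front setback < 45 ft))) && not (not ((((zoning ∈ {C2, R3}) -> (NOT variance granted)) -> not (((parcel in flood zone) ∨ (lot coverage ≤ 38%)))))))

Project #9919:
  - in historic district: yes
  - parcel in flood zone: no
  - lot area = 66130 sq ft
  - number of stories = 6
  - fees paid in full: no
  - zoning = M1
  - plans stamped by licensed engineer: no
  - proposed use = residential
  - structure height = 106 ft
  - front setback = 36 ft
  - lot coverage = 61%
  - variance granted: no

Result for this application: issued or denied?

Atomic conditions:
  plans stamped by licensed engineer: no → false
  lot coverage = 82%: 61 == 82 is false
  proposed use = mixed: residential == mixed is false
  number of stories ≥ 8: 6 ≥ 8 is false
  NOT in historic district: yes → false
  number of stories < 7: 6 < 7 is true
  lot area ≥ 85077 sq ft: 66130 ≥ 85077 is false
  structure height = 78 ft: 106 == 78 is false
  NOT fees paid in full: no → true
  front setback < 45 ft: 36 < 45 is true
  zoning ∈ {C2, R3}: M1 is not in the set → false
  NOT variance granted: no → true
  parcel in flood zone: no → false
  lot coverage ≤ 38%: 61 ≤ 38 is false
Combine:
[1.1] exactly-one(false, false) = false
[1.2] false OR false = false
[1.3.1.1.2] true AND false = false
[1.3.1.1] false → false (antecedent false ⇒ implication holds) = true
[1.3.1] NOT true = false
[1.3] NOT false = true
[1] false OR false OR true = true
[2.1.2] true AND true = true
[2.1] false OR true = true
[2.2.1.1.1] false → true (antecedent false ⇒ implication holds) = true
[2.2.1.1.2.1] false OR false = false
[2.2.1.1.2] NOT false = true
[2.2.1.1] true → true = true
[2.2.1] NOT true = false
[2.2] NOT false = true
[2] true AND true = true
[root] exactly-one(true, true) = false
Overall: false → denied

Denied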